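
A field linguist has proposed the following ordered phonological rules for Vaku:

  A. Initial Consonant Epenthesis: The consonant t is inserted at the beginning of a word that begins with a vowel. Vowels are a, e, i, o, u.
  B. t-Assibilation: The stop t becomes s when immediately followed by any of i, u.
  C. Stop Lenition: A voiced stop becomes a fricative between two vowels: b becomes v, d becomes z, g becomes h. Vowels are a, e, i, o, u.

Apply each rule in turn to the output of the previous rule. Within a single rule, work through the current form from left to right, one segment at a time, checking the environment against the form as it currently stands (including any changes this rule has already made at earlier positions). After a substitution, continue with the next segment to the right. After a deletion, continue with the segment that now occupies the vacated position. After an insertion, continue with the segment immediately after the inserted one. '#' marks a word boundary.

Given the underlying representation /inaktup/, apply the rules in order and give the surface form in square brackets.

[sinaksup]

A Initial Consonant Epenthesis: [inaktup] → [tinaktup]
B t-Assibilation: [tinaktup] → [sinaksup]
C Stop Lenition: no change — [sinaksup]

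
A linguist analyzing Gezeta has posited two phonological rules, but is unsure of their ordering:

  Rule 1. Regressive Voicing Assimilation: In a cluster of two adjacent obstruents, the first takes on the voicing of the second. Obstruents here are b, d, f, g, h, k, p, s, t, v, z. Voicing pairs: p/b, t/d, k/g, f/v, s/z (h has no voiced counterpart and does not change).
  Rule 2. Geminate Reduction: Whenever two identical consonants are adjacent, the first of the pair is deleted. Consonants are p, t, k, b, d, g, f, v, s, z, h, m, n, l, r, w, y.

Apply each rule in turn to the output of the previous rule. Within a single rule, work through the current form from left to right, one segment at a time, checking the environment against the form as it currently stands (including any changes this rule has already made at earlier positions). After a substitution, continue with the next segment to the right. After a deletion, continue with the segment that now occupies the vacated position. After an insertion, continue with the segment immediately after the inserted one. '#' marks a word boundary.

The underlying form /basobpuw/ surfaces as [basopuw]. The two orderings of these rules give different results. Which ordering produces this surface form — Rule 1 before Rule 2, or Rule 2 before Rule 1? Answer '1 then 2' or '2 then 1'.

Order 1 then 2:
  1 Regressive Voicing Assimilation: [basobpuw] → [basoppuw]
  2 Geminate Reduction: [basoppuw] → [basopuw]
  result: [basopuw]
Order 2 then 1:
  2 Geminate Reduction: no change — [basobpuw]
  1 Regressive Voicing Assimilation: [basobpuw] → [basoppuw]
  result: [basoppuw]

1 then 2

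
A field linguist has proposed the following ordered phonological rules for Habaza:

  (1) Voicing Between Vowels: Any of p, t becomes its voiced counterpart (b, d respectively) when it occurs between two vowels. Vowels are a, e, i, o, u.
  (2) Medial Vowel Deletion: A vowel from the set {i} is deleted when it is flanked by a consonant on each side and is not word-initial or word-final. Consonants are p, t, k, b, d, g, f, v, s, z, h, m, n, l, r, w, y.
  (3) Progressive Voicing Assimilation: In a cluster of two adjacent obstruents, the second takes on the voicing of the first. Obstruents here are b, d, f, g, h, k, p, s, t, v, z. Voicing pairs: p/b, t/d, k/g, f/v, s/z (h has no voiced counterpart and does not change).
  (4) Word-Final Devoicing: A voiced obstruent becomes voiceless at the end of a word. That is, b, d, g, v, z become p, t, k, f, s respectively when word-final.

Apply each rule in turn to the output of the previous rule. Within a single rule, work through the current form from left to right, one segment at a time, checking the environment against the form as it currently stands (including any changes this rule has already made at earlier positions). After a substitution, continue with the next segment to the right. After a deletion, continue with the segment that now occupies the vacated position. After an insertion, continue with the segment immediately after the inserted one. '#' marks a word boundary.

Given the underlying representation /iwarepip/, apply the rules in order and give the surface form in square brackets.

[iwarebp]

(1) Voicing Between Vowels: [iwarepip] → [iwarebip]
(2) Medial Vowel Deletion: [iwarebip] → [iwarebp]
(3) Progressive Voicing Assimilation: [iwarebp] → [iwarebb]
(4) Word-Final Devoicing: [iwarebb] → [iwarebp]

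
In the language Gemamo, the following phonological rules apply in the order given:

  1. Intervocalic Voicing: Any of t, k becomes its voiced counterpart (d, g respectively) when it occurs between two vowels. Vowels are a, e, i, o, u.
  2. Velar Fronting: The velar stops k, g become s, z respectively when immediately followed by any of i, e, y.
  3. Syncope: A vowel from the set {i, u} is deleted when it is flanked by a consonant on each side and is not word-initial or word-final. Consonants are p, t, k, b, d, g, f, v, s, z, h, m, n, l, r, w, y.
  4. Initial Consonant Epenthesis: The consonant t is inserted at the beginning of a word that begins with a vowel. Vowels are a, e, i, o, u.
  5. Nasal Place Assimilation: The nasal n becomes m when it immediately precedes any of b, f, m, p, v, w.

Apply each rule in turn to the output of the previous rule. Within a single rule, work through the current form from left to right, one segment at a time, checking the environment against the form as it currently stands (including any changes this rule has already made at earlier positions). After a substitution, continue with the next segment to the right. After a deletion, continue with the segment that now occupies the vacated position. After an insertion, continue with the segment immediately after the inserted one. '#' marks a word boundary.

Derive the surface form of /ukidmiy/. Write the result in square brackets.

1 Intervocalic Voicing: [ukidmiy] → [ugidmiy]
2 Velar Fronting: [ugidmiy] → [uzidmiy]
3 Syncope: [uzidmiy] → [uzdmy]
4 Initial Consonant Epenthesis: [uzdmy] → [tuzdmy]
5 Nasal Place Assimilation: no change — [tuzdmy]

[tuzdmy]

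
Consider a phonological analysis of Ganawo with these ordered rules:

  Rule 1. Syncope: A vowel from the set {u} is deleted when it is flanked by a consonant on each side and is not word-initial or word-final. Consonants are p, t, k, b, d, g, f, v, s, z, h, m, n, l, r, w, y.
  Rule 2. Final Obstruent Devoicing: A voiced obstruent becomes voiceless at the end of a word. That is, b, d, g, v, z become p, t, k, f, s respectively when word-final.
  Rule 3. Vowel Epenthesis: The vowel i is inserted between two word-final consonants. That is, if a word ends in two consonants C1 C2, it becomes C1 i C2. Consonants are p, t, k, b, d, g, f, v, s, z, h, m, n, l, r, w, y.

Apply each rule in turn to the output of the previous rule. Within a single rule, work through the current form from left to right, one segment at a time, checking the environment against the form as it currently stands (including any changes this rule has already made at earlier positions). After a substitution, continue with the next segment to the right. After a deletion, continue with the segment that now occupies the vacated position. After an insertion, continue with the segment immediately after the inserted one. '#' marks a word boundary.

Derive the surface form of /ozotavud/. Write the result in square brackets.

[ozotavit]

Rule 1 Syncope: [ozotavud] → [ozotavd]
Rule 2 Final Obstruent Devoicing: [ozotavd] → [ozotavt]
Rule 3 Vowel Epenthesis: [ozotavt] → [ozotavit]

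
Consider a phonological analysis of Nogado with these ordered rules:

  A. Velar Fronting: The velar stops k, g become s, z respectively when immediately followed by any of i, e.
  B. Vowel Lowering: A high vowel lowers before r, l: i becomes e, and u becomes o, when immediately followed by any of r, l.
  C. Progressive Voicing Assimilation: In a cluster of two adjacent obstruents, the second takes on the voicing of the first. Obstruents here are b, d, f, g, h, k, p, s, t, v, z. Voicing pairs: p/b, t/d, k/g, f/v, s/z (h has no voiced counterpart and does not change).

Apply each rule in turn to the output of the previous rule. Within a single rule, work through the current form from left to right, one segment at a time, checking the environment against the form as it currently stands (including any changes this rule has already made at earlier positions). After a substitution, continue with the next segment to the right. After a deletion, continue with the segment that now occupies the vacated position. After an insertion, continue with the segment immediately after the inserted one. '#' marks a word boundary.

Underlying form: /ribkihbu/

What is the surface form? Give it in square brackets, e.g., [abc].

A Velar Fronting: [ribkihbu] → [ribsihbu]
B Vowel Lowering: no change — [ribsihbu]
C Progressive Voicing Assimilation: [ribsihbu] → [ribzihpu]

[ribzihpu]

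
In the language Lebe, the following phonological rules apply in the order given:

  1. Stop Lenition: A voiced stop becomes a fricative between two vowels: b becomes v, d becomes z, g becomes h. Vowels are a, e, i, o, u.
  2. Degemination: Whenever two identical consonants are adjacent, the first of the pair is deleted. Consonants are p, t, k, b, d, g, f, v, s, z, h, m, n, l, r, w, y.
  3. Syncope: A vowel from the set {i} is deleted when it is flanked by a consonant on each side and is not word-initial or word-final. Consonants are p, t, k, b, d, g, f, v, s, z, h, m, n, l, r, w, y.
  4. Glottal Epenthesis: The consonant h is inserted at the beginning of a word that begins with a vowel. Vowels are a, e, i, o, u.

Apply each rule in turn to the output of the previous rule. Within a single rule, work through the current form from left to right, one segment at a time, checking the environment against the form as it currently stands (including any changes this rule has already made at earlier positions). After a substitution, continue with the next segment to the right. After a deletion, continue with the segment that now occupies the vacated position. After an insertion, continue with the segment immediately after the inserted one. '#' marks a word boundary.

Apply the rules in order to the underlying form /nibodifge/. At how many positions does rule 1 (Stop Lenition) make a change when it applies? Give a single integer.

1 Stop Lenition: [nibodifge] → [nivozifge]
2 Degemination: no change — [nivozifge]
3 Syncope: [nivozifge] → [nvozfge]
4 Glottal Epenthesis: no change — [nvozfge]
Rule 1 changed 2 position(s).

2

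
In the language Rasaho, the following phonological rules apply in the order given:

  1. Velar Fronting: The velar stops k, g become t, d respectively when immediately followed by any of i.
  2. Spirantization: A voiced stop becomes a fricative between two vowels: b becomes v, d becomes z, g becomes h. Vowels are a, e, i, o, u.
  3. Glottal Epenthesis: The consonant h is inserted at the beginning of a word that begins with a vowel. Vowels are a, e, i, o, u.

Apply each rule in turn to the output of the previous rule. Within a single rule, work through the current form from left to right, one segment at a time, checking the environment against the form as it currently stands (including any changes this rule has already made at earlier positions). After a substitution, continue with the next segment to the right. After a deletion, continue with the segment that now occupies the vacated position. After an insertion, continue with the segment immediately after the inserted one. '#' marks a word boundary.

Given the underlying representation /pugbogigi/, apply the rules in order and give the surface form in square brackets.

1 Velar Fronting: [pugbogigi] → [pugbodidi]
2 Spirantization: [pugbodidi] → [pugbozizi]
3 Glottal Epenthesis: no change — [pugbozizi]

[pugbozizi]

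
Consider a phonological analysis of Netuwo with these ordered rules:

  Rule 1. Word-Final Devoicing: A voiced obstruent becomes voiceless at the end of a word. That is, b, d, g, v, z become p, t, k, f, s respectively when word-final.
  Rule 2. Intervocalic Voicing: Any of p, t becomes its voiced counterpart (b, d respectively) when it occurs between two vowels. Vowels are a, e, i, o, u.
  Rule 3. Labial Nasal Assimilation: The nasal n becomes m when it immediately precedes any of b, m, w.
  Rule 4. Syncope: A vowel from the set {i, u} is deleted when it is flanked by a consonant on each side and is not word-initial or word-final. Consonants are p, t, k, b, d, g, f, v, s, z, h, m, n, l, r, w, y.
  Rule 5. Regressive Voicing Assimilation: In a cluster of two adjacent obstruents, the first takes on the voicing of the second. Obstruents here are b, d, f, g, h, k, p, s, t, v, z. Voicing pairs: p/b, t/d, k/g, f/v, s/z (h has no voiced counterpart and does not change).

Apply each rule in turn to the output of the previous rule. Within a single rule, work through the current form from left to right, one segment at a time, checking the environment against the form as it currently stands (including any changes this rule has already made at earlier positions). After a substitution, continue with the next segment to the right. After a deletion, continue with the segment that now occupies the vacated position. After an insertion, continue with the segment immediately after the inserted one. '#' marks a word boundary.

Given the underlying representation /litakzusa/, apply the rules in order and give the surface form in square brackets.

[ldagssa]

Rule 1 Word-Final Devoicing: no change — [litakzusa]
Rule 2 Intervocalic Voicing: [litakzusa] → [lidakzusa]
Rule 3 Labial Nasal Assimilation: no change — [lidakzusa]
Rule 4 Syncope: [lidakzusa] → [ldakzsa]
Rule 5 Regressive Voicing Assimilation: [ldakzsa] → [ldagssa]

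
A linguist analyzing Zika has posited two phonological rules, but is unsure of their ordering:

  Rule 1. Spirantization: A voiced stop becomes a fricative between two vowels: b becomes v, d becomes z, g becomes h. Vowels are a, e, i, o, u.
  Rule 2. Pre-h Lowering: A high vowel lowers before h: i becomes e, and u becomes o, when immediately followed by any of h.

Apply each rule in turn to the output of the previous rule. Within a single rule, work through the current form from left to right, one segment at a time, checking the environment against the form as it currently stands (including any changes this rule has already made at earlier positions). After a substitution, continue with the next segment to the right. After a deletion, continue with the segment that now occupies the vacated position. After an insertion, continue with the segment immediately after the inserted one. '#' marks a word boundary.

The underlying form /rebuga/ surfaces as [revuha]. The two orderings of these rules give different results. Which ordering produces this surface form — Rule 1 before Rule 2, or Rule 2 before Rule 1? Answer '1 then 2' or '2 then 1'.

2 then 1

Order 1 then 2:
  1 Spirantization: [rebuga] → [revuha]
  2 Pre-h Lowering: [revuha] → [revoha]
  result: [revoha]
Order 2 then 1:
  2 Pre-h Lowering: no change — [rebuga]
  1 Spirantization: [rebuga] → [revuha]
  result: [revuha]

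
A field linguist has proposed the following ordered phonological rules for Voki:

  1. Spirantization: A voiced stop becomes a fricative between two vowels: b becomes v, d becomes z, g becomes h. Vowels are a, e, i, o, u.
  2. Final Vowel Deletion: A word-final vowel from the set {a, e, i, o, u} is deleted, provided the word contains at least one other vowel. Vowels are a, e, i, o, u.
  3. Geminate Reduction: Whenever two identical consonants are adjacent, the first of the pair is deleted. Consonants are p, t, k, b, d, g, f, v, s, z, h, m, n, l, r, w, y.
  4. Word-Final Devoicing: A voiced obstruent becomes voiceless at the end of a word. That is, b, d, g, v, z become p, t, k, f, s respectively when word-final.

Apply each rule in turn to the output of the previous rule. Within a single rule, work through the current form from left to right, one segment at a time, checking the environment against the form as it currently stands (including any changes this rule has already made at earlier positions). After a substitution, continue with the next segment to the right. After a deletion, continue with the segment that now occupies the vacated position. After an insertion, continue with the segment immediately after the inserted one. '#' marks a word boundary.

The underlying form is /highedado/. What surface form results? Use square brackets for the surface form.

[highezas]

1 Spirantization: [highedado] → [highezazo]
2 Final Vowel Deletion: [highezazo] → [highezaz]
3 Geminate Reduction: no change — [highezaz]
4 Word-Final Devoicing: [highezaz] → [highezas]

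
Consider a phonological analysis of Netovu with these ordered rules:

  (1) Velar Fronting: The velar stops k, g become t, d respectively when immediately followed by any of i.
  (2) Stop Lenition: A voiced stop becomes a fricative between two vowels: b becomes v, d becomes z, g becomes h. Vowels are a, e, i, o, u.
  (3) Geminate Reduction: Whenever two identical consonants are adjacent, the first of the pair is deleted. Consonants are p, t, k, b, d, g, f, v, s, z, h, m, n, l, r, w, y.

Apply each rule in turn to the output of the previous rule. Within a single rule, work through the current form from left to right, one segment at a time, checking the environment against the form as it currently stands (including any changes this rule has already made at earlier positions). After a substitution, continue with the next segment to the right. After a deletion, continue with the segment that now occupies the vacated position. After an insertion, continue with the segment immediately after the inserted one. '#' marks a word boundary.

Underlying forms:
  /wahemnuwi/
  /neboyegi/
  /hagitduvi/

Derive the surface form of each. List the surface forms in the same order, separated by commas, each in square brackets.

/wahemnuwi/:
  (1) Velar Fronting: no change — [wahemnuwi]
  (2) Stop Lenition: no change — [wahemnuwi]
  (3) Geminate Reduction: no change — [wahemnuwi]
/neboyegi/:
  (1) Velar Fronting: [neboyegi] → [neboyedi]
  (2) Stop Lenition: [neboyedi] → [nevoyezi]
  (3) Geminate Reduction: no change — [nevoyezi]
/hagitduvi/:
  (1) Velar Fronting: [hagitduvi] → [haditduvi]
  (2) Stop Lenition: [haditduvi] → [hazitduvi]
  (3) Geminate Reduction: no change — [hazitduvi]

[wahemnuwi], [nevoyezi], [hazitduvi]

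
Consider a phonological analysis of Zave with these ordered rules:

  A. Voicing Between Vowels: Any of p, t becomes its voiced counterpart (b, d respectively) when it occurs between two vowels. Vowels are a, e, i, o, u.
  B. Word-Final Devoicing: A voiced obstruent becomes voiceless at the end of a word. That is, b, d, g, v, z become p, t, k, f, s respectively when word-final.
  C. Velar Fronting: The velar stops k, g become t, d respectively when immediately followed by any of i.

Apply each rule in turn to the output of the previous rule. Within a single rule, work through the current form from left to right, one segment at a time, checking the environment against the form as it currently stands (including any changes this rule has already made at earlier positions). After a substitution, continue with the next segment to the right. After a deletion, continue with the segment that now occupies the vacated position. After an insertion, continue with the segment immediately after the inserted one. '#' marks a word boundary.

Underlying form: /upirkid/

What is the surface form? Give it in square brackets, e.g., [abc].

[ubirtit]

A Voicing Between Vowels: [upirkid] → [ubirkid]
B Word-Final Devoicing: [ubirkid] → [ubirkit]
C Velar Fronting: [ubirkit] → [ubirtit]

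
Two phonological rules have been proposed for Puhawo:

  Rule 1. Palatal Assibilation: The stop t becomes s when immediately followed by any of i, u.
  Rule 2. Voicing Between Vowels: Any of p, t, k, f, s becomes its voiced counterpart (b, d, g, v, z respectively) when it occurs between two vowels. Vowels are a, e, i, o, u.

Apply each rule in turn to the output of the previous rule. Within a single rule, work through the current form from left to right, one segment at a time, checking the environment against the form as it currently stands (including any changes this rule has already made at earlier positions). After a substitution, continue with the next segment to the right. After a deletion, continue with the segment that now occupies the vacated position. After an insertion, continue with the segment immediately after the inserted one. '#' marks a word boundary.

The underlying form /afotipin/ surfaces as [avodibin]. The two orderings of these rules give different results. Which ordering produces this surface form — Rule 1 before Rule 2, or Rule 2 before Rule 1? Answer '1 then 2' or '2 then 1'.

Order 1 then 2:
  1 Palatal Assibilation: [afotipin] → [afosipin]
  2 Voicing Between Vowels: [afosipin] → [avozibin]
  result: [avozibin]
Order 2 then 1:
  2 Voicing Between Vowels: [afotipin] → [avodibin]
  1 Palatal Assibilation: no change — [avodibin]
  result: [avodibin]

2 then 1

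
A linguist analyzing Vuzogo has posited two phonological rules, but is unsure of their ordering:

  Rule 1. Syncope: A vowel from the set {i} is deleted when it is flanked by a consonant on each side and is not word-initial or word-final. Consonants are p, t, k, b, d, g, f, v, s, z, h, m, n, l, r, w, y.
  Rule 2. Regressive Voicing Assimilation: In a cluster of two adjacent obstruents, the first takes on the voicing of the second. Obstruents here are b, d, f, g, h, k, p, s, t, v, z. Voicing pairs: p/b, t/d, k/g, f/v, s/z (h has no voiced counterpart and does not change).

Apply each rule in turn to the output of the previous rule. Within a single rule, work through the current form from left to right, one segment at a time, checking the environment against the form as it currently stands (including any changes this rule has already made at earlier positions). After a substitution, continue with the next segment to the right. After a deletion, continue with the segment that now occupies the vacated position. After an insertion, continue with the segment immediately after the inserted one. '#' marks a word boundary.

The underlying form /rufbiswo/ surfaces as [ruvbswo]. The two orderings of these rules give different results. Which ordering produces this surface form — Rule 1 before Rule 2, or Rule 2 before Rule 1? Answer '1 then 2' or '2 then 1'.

2 then 1

Order 1 then 2:
  1 Syncope: [rufbiswo] → [rufbswo]
  2 Regressive Voicing Assimilation: [rufbswo] → [ruvpswo]
  result: [ruvpswo]
Order 2 then 1:
  2 Regressive Voicing Assimilation: [rufbiswo] → [ruvbiswo]
  1 Syncope: [ruvbiswo] → [ruvbswo]
  result: [ruvbswo]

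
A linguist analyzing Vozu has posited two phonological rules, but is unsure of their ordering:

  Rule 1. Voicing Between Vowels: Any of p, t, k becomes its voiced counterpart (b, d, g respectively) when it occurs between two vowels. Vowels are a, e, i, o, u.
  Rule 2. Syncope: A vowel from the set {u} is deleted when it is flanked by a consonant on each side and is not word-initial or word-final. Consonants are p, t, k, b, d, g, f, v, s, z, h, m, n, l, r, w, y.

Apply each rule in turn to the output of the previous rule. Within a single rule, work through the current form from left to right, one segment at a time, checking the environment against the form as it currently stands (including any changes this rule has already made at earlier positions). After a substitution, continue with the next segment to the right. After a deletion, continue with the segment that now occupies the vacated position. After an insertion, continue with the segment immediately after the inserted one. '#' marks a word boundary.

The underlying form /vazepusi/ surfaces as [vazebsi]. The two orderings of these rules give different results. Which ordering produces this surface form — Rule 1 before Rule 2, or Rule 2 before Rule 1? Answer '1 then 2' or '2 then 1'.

Order 1 then 2:
  1 Voicing Between Vowels: [vazepusi] → [vazebusi]
  2 Syncope: [vazebusi] → [vazebsi]
  result: [vazebsi]
Order 2 then 1:
  2 Syncope: [vazepusi] → [vazepsi]
  1 Voicing Between Vowels: no change — [vazepsi]
  result: [vazepsi]

1 then 2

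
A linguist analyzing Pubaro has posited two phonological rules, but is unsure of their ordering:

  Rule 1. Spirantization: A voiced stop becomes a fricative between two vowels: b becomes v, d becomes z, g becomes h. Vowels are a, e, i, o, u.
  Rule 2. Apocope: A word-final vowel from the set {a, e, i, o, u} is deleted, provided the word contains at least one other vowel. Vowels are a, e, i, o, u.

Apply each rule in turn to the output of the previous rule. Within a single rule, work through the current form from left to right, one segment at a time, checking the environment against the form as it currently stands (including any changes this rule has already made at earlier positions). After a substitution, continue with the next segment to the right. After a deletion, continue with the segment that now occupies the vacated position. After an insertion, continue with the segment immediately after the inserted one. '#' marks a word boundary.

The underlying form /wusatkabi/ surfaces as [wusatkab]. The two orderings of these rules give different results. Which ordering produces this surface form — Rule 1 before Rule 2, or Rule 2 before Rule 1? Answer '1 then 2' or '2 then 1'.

Order 1 then 2:
  1 Spirantization: [wusatkabi] → [wusatkavi]
  2 Apocope: [wusatkavi] → [wusatkav]
  result: [wusatkav]
Order 2 then 1:
  2 Apocope: [wusatkabi] → [wusatkab]
  1 Spirantization: no change — [wusatkab]
  result: [wusatkab]

2 then 1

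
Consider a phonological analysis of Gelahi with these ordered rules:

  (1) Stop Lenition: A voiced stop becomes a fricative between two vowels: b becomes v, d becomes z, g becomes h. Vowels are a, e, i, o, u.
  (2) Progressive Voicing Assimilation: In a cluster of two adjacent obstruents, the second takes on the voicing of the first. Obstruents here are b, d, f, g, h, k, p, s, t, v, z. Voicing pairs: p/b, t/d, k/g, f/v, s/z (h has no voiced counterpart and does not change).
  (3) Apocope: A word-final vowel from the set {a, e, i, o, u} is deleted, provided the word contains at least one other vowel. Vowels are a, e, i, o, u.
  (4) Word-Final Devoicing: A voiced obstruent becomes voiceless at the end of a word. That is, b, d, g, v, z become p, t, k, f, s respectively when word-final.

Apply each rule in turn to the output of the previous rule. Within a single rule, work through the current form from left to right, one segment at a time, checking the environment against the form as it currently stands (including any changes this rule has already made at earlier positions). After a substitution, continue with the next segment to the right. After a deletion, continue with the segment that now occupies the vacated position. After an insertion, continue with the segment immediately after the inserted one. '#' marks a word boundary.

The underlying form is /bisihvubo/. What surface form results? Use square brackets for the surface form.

(1) Stop Lenition: [bisihvubo] → [bisihvuvo]
(2) Progressive Voicing Assimilation: [bisihvuvo] → [bisihfuvo]
(3) Apocope: [bisihfuvo] → [bisihfuv]
(4) Word-Final Devoicing: [bisihfuv] → [bisihfuf]

[bisihfuf]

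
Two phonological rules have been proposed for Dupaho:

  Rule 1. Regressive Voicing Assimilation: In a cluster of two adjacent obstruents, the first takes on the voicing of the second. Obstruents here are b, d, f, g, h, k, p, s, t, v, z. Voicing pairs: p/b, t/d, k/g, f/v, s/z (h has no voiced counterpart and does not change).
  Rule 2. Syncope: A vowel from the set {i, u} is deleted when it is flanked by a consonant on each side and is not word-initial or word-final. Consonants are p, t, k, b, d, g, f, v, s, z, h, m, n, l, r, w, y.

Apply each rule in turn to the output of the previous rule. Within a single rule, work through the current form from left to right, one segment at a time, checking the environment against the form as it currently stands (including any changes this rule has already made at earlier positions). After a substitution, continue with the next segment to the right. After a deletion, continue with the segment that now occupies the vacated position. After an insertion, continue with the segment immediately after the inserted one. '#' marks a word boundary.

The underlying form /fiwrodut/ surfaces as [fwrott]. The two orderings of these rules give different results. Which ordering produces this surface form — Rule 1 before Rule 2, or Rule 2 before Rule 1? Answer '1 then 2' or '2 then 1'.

Order 1 then 2:
  1 Regressive Voicing Assimilation: no change — [fiwrodut]
  2 Syncope: [fiwrodut] → [fwrodt]
  result: [fwrodt]
Order 2 then 1:
  2 Syncope: [fiwrodut] → [fwrodt]
  1 Regressive Voicing Assimilation: [fwrodt] → [fwrott]
  result: [fwrott]

2 then 1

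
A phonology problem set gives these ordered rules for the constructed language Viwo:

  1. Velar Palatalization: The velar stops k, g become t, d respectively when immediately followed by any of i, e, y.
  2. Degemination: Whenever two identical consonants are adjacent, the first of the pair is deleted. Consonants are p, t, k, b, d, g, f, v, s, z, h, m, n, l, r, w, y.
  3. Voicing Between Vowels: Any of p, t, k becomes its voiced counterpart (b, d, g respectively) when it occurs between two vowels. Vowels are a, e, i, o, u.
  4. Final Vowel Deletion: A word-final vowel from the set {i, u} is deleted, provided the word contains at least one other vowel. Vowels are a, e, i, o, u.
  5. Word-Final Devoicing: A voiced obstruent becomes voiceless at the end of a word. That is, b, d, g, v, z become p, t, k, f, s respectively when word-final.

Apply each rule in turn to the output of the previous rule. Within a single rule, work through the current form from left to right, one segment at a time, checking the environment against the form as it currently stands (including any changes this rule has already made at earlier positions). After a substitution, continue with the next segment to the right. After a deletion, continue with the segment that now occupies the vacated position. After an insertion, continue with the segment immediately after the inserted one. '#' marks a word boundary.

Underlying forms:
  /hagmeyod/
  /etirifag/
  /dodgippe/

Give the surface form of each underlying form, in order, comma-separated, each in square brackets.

[hagmeyot], [edirifak], [dodibe]

/hagmeyod/:
  1 Velar Palatalization: no change — [hagmeyod]
  2 Degemination: no change — [hagmeyod]
  3 Voicing Between Vowels: no change — [hagmeyod]
  4 Final Vowel Deletion: no change — [hagmeyod]
  5 Word-Final Devoicing: [hagmeyod] → [hagmeyot]
/etirifag/:
  1 Velar Palatalization: no change — [etirifag]
  2 Degemination: no change — [etirifag]
  3 Voicing Between Vowels: [etirifag] → [edirifag]
  4 Final Vowel Deletion: no change — [edirifag]
  5 Word-Final Devoicing: [edirifag] → [edirifak]
/dodgippe/:
  1 Velar Palatalization: [dodgippe] → [doddippe]
  2 Degemination: [doddippe] → [dodipe]
  3 Voicing Between Vowels: [dodipe] → [dodibe]
  4 Final Vowel Deletion: no change — [dodibe]
  5 Word-Final Devoicing: no change — [dodibe]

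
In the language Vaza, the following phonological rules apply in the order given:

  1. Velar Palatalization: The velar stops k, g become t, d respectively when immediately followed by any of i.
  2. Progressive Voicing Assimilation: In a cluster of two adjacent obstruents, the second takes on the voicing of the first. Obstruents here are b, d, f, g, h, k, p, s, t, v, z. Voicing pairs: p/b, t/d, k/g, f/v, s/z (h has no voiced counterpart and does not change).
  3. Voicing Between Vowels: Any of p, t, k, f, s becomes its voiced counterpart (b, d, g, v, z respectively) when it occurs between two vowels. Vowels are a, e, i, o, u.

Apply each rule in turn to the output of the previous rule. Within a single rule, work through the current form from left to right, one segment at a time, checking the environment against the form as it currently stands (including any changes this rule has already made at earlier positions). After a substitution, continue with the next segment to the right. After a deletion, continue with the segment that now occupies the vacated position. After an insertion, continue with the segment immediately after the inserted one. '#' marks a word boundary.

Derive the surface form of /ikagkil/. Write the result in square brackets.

[igagdil]

1 Velar Palatalization: [ikagkil] → [ikagtil]
2 Progressive Voicing Assimilation: [ikagtil] → [ikagdil]
3 Voicing Between Vowels: [ikagdil] → [igagdil]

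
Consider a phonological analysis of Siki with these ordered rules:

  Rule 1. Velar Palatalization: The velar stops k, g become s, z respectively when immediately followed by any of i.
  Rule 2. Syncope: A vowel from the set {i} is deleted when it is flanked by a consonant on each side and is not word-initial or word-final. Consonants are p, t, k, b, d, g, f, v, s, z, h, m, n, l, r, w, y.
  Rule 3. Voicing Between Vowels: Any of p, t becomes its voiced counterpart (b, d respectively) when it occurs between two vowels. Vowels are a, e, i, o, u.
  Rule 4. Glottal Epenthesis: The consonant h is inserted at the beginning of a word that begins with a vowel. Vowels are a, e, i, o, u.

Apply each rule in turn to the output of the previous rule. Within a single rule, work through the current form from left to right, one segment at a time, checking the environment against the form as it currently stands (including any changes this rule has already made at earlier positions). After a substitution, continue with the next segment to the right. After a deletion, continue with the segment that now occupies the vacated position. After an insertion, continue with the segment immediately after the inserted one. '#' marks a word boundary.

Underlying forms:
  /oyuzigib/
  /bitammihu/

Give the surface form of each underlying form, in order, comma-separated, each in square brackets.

[hoyuzzb], [btammhu]

/oyuzigib/:
  Rule 1 Velar Palatalization: [oyuzigib] → [oyuzizib]
  Rule 2 Syncope: [oyuzizib] → [oyuzzb]
  Rule 3 Voicing Between Vowels: no change — [oyuzzb]
  Rule 4 Glottal Epenthesis: [oyuzzb] → [hoyuzzb]
/bitammihu/:
  Rule 1 Velar Palatalization: no change — [bitammihu]
  Rule 2 Syncope: [bitammihu] → [btammhu]
  Rule 3 Voicing Between Vowels: no change — [btammhu]
  Rule 4 Glottal Epenthesis: no change — [btammhu]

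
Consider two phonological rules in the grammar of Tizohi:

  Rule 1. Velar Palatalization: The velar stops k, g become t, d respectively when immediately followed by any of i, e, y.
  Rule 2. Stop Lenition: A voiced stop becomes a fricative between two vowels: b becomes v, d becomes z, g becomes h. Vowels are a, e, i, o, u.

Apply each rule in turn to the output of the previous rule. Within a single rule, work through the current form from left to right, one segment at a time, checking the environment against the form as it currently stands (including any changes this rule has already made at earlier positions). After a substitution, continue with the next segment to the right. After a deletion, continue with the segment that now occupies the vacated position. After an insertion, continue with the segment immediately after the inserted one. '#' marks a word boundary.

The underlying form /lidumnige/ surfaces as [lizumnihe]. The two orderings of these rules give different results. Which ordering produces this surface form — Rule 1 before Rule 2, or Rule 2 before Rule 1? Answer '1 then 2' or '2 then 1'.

2 then 1

Order 1 then 2:
  1 Velar Palatalization: [lidumnige] → [lidumnide]
  2 Stop Lenition: [lidumnide] → [lizumnize]
  result: [lizumnize]
Order 2 then 1:
  2 Stop Lenition: [lidumnige] → [lizumnihe]
  1 Velar Palatalization: no change — [lizumnihe]
  result: [lizumnihe]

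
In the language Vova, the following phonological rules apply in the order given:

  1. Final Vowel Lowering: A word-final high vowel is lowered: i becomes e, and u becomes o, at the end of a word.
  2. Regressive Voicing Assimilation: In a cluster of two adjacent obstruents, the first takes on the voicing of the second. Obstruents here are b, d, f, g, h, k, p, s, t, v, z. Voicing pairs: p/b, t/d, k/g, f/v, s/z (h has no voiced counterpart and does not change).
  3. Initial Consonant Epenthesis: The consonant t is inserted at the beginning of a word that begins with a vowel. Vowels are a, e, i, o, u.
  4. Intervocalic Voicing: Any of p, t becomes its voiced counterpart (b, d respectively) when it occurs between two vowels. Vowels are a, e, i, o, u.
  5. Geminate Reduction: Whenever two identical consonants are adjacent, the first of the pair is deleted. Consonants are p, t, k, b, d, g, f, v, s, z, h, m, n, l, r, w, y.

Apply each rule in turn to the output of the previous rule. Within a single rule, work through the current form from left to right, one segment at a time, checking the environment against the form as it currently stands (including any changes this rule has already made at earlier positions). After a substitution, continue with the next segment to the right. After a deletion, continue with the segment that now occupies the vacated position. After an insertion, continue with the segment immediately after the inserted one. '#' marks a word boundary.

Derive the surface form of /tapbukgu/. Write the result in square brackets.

1 Final Vowel Lowering: [tapbukgu] → [tapbukgo]
2 Regressive Voicing Assimilation: [tapbukgo] → [tabbuggo]
3 Initial Consonant Epenthesis: no change — [tabbuggo]
4 Intervocalic Voicing: no change — [tabbuggo]
5 Geminate Reduction: [tabbuggo] → [tabugo]

[tabugo]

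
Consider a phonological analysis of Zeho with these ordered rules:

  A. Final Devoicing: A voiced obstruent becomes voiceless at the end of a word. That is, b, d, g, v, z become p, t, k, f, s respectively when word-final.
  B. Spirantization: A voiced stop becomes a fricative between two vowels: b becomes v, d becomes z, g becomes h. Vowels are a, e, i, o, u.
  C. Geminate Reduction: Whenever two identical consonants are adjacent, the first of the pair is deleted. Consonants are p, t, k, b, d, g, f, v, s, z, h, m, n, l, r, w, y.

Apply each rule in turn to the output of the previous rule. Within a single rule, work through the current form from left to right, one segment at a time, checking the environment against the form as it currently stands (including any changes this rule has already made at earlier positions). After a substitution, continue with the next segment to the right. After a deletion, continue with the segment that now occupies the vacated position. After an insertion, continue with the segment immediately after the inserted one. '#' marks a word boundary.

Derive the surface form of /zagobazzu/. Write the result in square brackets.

A Final Devoicing: no change — [zagobazzu]
B Spirantization: [zagobazzu] → [zahovazzu]
C Geminate Reduction: [zahovazzu] → [zahovazu]

[zahovazu]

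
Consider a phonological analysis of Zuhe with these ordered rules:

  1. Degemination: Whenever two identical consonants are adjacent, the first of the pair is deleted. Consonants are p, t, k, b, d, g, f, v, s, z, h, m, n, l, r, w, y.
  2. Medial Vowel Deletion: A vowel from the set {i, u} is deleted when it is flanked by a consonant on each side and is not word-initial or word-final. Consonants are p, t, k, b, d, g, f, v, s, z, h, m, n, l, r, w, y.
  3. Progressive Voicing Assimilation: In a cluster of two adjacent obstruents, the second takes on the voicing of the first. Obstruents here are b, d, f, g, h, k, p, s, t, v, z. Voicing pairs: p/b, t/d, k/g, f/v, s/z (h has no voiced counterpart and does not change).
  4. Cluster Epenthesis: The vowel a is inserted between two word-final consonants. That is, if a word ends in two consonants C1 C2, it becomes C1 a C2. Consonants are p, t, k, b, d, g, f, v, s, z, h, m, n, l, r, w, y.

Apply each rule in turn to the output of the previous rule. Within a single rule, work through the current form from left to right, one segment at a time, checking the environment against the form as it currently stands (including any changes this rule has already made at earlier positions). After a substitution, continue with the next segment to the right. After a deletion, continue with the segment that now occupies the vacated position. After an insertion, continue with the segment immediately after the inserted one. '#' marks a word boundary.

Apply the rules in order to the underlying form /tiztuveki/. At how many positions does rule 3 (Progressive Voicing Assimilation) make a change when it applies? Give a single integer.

2

1 Degemination: no change — [tiztuveki]
2 Medial Vowel Deletion: [tiztuveki] → [tztveki]
3 Progressive Voicing Assimilation: [tztveki] → [tstfeki]
4 Cluster Epenthesis: no change — [tstfeki]
Rule 3 changed 2 position(s).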